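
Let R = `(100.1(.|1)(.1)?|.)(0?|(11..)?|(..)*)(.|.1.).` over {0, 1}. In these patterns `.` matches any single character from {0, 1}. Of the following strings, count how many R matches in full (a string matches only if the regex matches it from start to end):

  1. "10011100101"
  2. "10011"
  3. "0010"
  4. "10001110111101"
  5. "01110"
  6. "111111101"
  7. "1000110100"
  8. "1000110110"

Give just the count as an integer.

8

1 → match
2 → match
3 → match
4 → match
5 → match
6 → match
7 → match
8 → match
Total matched: 8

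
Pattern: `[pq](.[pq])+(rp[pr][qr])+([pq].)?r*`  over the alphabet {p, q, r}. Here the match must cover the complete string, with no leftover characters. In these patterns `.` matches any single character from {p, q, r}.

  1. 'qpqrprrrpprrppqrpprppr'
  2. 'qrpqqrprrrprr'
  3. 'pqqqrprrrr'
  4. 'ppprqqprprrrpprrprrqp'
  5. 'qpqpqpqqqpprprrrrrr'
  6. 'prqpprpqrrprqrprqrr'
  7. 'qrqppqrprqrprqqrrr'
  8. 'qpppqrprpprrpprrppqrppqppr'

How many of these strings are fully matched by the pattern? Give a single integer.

5

1 → match
2 → match
3 → no match
4 → match
5 → match
6 → no match
7 → no match
8 → match
Total matched: 5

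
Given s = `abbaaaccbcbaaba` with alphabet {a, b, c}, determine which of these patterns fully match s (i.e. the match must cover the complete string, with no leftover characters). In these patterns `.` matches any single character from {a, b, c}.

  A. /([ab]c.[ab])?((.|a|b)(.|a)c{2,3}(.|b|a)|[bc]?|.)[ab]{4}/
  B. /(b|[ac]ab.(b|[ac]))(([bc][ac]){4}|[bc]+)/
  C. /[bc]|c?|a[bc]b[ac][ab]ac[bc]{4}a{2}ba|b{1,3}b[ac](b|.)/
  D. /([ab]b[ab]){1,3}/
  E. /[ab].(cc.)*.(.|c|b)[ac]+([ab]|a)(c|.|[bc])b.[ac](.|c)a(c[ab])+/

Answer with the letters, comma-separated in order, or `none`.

A → no match
B → no match
C → match
D → no match
E → no match

C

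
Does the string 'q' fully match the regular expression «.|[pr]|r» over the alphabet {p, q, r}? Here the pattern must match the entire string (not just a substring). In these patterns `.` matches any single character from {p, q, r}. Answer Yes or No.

Yes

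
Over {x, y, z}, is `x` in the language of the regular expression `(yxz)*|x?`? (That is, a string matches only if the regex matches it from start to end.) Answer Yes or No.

Yes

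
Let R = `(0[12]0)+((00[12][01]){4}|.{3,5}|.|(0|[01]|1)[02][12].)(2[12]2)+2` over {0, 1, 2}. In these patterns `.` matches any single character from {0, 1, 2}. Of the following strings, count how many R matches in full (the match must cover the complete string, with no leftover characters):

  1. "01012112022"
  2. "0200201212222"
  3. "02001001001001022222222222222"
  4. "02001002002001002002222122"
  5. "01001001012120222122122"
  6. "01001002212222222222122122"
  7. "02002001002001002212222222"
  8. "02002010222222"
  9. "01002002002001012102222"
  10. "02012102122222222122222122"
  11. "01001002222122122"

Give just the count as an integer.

1. "01012112022" → no match
2 → match
3 → match
4 → match
5 → no match
6 → match
7 → match
8 → match
9 → match
10 → match
11 → match
Total matched: 9

9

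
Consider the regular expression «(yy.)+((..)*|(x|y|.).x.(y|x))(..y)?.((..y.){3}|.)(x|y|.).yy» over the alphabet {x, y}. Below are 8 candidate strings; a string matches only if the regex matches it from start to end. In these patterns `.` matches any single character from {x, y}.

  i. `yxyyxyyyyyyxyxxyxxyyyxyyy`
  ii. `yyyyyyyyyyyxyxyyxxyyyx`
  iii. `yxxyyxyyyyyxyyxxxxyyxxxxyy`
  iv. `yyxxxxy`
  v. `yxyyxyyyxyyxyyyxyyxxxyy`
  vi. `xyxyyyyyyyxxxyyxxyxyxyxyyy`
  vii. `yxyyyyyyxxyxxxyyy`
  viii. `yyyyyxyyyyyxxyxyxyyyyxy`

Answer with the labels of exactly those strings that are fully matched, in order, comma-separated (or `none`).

i → no match — must start with `yy`
ii → no match — must end with `yy`
iii → no match — must start with `yy`
iv → no match — must end with `yy`
v → no match — must start with `yy`
vi → no match — must start with `yy`
vii → no match — must start with `yy`
viii → no match — must end with `yy`

none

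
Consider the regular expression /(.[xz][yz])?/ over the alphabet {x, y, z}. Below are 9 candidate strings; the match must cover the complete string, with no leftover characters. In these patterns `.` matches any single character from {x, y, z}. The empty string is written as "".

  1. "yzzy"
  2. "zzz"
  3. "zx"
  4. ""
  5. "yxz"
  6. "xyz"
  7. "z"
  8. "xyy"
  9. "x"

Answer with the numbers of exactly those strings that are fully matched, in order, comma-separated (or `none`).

1. "yzzy" → no match
2. "zzz" → match
3. "zx" → no match
4. "" → match
5. "yxz" → match
6. "xyz" → no match
7. "z" → no match
8. "xyy" → no match
9. "x" → no match

2, 4, 5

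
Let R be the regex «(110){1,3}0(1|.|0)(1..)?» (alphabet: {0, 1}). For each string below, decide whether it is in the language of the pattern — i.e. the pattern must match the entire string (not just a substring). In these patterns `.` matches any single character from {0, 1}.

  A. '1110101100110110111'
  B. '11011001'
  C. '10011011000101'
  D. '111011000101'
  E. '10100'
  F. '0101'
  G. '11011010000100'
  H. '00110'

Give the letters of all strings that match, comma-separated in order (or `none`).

A → no match — must start with '110'
B → match
C → no match — must start with '110'
D → no match — must start with '110'
E → no match — must start with '110'
F → no match — must start with '110'
G → no match
H → no match — must start with '110'

B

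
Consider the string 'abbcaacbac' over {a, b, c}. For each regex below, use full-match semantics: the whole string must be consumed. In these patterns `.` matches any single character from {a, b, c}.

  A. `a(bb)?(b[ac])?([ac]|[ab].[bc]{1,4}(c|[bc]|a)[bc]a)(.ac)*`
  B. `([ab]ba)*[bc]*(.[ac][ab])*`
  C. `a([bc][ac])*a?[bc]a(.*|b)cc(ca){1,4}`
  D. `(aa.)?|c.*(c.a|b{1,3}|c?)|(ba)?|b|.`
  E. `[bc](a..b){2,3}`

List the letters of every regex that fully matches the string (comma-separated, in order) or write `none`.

A → match
B → no match
C → no match — must end with 'ca'
D → no match
E → no match — must end with 'b'

A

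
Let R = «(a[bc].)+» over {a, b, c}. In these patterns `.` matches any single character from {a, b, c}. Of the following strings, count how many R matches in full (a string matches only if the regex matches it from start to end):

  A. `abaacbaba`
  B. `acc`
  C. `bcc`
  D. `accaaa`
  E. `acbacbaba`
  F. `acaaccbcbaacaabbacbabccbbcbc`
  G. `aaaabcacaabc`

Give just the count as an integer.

A → match
B → match
C → no match — must start with `a`
D → no match
E → match
F → no match
G → no match
Total matched: 3

3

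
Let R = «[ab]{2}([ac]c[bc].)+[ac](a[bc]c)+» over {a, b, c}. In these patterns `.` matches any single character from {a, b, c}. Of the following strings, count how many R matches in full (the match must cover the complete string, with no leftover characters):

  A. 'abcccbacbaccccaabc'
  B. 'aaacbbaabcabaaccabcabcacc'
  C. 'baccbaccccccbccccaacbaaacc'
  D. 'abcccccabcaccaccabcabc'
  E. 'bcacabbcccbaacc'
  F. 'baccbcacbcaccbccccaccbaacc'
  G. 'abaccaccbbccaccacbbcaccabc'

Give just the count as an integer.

4

A → match
B → no match
C → match
D → match
E → no match
F → match
G → no match
Total matched: 4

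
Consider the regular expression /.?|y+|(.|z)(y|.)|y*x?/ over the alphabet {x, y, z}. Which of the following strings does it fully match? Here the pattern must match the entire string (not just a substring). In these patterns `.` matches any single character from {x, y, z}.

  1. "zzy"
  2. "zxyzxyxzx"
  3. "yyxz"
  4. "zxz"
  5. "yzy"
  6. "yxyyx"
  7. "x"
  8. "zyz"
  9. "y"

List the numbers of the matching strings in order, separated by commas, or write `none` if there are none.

1. "zzy" → no match
2. "zxyzxyxzx" → no match
3. "yyxz" → no match
4. "zxz" → no match
5. "yzy" → no match
6. "yxyyx" → no match
7. "x" → match
8. "zyz" → no match
9. "y" → match

7, 9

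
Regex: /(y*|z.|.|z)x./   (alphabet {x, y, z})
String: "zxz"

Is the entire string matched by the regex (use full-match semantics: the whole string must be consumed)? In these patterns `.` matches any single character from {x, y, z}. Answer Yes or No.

Yes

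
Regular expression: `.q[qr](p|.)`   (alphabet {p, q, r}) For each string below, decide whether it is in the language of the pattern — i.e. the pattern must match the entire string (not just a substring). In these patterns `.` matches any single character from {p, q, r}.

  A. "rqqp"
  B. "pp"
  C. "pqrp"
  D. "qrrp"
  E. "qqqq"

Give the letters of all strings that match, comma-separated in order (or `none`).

A, C, E

A → match
B → no match
C → match
D → no match
E → match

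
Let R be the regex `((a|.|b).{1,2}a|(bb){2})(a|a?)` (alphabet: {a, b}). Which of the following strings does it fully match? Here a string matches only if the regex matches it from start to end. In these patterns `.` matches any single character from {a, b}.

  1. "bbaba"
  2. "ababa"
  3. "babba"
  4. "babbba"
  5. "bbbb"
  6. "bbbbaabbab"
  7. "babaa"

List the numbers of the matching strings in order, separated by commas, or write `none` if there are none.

5, 7

1 → no match
2 → no match
3 → no match
4 → no match
5 → match
6 → no match
7 → match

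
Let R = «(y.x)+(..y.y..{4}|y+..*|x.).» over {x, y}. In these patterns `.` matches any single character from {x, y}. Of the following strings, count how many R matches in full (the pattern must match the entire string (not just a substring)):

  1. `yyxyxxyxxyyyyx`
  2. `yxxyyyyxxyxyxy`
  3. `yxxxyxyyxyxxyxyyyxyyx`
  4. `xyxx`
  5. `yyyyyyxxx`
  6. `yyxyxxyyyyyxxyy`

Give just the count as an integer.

1 → match
2 → match
3 → no match
4. `xyxx` → no match — must start with `y`
5. `yyyyyyxxx` → no match
6 → match
Total matched: 3

3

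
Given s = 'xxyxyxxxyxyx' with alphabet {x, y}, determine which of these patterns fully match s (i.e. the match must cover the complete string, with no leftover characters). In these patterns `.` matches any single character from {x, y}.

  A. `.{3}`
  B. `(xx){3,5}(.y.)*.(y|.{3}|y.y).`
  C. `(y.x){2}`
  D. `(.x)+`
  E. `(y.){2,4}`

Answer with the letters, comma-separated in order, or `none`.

D

A → no match
B → no match
C → no match — must start with 'y'
D → match
E → no match — must start with 'y'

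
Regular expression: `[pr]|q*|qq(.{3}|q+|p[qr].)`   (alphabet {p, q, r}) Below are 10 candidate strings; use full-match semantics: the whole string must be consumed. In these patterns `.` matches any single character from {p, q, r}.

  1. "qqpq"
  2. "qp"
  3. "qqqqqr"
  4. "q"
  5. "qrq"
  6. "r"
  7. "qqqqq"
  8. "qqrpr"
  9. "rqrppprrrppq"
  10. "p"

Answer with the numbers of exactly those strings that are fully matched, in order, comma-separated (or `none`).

4, 6, 7, 8, 10

1. "qqpq" → no match
2. "qp" → no match
3. "qqqqqr" → no match
4. "q" → match
5. "qrq" → no match
6. "r" → match
7. "qqqqq" → match
8. "qqrpr" → match
9. "rqrppprrrppq" → no match
10. "p" → match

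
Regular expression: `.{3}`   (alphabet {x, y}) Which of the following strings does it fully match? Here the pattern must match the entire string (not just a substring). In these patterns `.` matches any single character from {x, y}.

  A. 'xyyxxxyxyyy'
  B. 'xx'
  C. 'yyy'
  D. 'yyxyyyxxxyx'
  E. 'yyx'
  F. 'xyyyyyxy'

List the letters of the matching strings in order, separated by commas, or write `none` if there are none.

A → no match
B → no match
C → match
D → no match
E → match
F → no match

C, E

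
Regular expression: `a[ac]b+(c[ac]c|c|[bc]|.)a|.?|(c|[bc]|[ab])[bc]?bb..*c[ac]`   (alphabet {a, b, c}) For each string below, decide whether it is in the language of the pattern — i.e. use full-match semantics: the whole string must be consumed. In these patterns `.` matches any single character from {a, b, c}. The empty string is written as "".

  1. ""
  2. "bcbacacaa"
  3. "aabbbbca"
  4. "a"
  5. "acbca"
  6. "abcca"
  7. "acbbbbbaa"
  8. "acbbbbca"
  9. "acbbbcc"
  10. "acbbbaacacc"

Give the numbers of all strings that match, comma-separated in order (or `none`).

1 → match
2 → no match
3 → match
4 → match
5 → match
6 → no match
7 → match
8 → match
9 → match
10 → match

1, 3, 4, 5, 7, 8, 9, 10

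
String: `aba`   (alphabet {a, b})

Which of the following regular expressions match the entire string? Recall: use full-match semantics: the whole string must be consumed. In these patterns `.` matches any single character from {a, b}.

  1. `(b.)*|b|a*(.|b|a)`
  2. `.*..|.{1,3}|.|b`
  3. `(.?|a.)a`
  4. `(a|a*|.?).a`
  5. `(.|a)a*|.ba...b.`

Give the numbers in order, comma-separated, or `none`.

1 → no match
2 → match
3 → match
4 → match
5 → no match

2, 3, 4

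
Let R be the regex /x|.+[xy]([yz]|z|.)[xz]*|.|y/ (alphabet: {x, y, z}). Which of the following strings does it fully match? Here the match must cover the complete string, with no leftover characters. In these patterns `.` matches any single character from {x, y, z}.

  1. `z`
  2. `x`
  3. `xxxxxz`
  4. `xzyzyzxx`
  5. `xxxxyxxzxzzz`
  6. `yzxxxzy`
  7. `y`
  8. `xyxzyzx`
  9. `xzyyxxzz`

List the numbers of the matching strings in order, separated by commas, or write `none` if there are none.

1 → match
2 → match
3 → match
4 → match
5 → match
6 → no match
7 → match
8 → match
9 → match

1, 2, 3, 4, 5, 7, 8, 9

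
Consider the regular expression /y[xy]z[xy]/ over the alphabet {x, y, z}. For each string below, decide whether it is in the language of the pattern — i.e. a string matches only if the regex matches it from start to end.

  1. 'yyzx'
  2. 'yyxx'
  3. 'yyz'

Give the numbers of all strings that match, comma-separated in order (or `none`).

1

1 → match
2 → no match
3 → no match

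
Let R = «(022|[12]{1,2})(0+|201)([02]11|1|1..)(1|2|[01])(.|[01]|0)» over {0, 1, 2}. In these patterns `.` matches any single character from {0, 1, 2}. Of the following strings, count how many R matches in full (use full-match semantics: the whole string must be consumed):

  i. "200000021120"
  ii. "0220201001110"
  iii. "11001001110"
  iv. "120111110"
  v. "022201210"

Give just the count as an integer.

2

i → match
ii → no match
iii → no match
iv → match
v → no match
Total matched: 2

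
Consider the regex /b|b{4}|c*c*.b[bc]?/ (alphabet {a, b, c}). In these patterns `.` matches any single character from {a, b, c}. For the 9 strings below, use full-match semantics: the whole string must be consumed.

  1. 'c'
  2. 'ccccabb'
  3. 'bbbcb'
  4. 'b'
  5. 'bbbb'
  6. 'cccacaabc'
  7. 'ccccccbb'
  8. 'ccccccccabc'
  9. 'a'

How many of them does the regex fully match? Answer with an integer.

1. 'c' → no match
2. 'ccccabb' → match
3. 'bbbcb' → no match
4. 'b' → match
5. 'bbbb' → match
6. 'cccacaabc' → no match
7. 'ccccccbb' → match
8. 'ccccccccabc' → match
9. 'a' → no match
Total matched: 5

5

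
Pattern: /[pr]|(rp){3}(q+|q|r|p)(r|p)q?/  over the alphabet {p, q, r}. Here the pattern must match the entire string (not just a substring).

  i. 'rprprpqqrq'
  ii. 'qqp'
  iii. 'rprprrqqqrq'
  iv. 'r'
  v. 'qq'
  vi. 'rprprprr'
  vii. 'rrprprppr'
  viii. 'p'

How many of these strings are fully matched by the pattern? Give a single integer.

i → match
ii → no match
iii → no match
iv → match
v → no match
vi → match
vii → no match
viii → match
Total matched: 4

4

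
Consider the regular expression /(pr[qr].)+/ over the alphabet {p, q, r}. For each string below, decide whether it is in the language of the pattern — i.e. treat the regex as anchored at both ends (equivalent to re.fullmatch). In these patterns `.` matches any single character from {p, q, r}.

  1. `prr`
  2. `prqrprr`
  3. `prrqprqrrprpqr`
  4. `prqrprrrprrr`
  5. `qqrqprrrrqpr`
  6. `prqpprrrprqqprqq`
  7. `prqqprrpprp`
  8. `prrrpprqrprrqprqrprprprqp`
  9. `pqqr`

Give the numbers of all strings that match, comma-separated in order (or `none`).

1 → no match
2 → no match
3 → no match
4 → match
5 → no match — must start with `pr`
6 → match
7 → no match
8 → no match
9 → no match — must start with `pr`

4, 6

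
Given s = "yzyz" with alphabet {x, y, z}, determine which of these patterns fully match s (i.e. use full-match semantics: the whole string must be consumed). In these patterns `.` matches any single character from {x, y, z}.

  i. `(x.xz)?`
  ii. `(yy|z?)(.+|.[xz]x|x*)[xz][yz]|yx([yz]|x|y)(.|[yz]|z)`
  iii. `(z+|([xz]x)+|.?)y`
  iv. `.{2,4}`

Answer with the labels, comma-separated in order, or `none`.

i → no match
ii → no match
iii → no match — must end with "y"
iv → match

iv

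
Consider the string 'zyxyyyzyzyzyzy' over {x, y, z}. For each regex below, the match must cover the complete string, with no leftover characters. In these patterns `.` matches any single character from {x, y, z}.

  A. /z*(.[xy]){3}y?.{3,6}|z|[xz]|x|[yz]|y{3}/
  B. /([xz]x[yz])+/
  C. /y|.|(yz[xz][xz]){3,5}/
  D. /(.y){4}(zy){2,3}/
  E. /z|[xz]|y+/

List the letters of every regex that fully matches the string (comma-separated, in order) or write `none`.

D

A → no match
B → no match
C → no match
D → match
E → no match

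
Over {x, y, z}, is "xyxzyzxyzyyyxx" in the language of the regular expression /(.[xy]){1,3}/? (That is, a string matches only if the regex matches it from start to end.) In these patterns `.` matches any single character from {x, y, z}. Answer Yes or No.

No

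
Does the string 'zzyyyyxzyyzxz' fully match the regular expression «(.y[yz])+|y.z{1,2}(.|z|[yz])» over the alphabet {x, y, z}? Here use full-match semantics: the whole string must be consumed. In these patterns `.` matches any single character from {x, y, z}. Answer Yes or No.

No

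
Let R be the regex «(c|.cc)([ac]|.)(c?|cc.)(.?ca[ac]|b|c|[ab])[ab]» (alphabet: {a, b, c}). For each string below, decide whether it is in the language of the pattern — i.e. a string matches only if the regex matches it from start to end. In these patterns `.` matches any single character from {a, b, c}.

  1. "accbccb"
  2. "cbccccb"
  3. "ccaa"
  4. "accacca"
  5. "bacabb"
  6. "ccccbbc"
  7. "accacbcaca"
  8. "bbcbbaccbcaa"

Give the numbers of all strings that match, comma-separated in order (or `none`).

1. "accbccb" → match
2. "cbccccb" → match
3. "ccaa" → match
4. "accacca" → match
5. "bacabb" → no match
6. "ccccbbc" → no match
7. "accacbcaca" → match
8. "bbcbbaccbcaa" → no match

1, 2, 3, 4, 7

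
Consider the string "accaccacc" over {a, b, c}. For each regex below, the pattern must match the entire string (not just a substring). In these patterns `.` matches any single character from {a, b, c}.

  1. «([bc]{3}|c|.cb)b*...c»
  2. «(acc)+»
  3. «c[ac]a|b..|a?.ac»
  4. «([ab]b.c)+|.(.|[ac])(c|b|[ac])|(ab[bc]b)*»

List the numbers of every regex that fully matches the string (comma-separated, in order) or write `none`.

1 → no match
2 → match
3 → no match
4 → no match

2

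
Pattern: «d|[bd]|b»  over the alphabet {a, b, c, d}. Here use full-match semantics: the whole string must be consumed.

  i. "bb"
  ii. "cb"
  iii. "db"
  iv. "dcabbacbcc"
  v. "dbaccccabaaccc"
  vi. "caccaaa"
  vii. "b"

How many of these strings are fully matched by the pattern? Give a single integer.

1

i → no match
ii → no match
iii → no match
iv → no match
v → no match
vi → no match
vii → match
Total matched: 1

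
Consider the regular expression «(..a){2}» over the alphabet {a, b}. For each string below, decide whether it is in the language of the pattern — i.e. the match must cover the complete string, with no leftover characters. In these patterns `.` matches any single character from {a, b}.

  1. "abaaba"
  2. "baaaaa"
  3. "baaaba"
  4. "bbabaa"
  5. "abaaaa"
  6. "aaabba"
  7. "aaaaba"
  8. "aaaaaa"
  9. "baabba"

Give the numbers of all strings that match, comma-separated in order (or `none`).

1, 2, 3, 4, 5, 6, 7, 8, 9

1 → match
2 → match
3 → match
4 → match
5 → match
6 → match
7 → match
8 → match
9 → match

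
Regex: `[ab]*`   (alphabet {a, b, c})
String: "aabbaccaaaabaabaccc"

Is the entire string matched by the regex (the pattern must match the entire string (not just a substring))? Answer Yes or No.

No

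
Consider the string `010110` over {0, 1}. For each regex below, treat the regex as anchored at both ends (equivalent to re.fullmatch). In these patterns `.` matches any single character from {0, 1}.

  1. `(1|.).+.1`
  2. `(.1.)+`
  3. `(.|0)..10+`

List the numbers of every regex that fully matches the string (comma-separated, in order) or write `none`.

1 → no match — must end with `1`
2 → match
3 → no match

2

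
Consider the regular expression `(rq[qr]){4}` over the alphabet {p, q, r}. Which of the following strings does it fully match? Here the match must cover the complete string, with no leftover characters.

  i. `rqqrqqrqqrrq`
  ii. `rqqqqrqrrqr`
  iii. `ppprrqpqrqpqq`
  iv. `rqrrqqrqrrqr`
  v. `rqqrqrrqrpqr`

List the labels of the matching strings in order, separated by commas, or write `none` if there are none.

iv

i → no match
ii → no match
iii → no match — must start with `rq`
iv → match
v → no match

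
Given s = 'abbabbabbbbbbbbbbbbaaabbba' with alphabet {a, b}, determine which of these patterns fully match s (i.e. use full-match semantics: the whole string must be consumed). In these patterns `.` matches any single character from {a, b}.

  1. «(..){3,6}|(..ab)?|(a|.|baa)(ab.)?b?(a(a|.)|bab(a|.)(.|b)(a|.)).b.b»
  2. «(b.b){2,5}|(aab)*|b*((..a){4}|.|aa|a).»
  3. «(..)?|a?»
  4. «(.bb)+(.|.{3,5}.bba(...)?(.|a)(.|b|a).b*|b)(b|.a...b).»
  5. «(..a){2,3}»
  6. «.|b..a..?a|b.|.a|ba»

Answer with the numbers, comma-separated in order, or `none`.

4

1 → no match
2 → no match
3 → no match
4 → match
5 → no match
6 → no match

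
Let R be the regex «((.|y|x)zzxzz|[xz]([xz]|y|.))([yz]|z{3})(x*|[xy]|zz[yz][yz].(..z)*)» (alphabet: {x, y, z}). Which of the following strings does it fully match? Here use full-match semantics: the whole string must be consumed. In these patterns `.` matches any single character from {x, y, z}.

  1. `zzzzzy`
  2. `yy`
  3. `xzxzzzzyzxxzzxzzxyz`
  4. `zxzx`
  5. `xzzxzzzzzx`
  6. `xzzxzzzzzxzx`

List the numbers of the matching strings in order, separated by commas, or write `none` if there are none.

1 → match
2 → no match
3 → no match
4 → match
5 → match
6 → no match

1, 4, 5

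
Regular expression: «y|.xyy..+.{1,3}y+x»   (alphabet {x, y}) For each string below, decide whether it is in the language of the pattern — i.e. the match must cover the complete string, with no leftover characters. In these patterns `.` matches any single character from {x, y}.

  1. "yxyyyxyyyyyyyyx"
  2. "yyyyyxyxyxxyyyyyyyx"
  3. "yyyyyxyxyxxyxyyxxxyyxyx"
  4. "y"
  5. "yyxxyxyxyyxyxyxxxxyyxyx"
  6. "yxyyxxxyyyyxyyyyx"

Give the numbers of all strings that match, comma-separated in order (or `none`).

1 → match
2 → no match
3 → no match
4. "y" → match
5 → no match
6 → match

1, 4, 6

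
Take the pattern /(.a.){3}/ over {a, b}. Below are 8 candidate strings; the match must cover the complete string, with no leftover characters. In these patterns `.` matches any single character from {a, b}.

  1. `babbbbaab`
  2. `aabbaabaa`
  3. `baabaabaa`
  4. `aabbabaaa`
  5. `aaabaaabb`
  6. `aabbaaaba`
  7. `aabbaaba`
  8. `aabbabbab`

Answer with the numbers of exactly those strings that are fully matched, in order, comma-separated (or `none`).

1. `babbbbaab` → no match
2. `aabbaabaa` → match
3. `baabaabaa` → match
4. `aabbabaaa` → match
5. `aaabaaabb` → no match
6. `aabbaaaba` → no match
7. `aabbaaba` → no match
8. `aabbabbab` → match

2, 3, 4, 8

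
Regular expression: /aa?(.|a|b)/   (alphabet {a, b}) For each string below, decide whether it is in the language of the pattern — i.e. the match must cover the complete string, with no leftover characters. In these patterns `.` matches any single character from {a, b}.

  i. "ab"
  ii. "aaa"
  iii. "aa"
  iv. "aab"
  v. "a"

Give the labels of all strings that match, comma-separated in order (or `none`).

i → match
ii → match
iii → match
iv → match
v → no match

i, ii, iii, iv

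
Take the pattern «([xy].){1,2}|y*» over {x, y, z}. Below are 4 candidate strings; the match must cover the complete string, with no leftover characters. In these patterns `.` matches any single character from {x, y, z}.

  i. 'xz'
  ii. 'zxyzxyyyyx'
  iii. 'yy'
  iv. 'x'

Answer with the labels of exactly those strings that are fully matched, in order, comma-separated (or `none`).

i, iii

i → match
ii → no match
iii → match
iv → no match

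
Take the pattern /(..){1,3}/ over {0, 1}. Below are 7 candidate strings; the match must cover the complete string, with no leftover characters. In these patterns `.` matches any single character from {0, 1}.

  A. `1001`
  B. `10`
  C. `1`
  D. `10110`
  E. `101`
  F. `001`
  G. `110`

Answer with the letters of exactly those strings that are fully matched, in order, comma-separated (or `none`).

A, B

A → match
B → match
C → no match
D → no match
E → no match
F → no match
G → no match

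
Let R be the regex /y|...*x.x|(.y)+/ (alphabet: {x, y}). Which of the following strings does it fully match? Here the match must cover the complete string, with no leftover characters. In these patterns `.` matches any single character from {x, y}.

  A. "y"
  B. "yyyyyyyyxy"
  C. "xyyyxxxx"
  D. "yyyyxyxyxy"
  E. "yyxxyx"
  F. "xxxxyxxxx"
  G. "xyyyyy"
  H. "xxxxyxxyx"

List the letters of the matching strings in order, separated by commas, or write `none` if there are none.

A, B, C, D, E, F, G, H

A → match
B → match
C → match
D → match
E → match
F → match
G → match
H → match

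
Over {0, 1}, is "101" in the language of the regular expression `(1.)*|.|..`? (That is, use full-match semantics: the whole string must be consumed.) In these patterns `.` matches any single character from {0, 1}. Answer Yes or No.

No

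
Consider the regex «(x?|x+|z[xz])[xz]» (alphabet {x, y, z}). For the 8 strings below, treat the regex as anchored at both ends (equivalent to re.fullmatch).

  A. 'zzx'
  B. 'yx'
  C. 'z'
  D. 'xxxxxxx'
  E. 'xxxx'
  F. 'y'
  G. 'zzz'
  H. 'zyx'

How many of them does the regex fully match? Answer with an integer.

5

A. 'zzx' → match
B. 'yx' → no match
C. 'z' → match
D. 'xxxxxxx' → match
E. 'xxxx' → match
F. 'y' → no match
G. 'zzz' → match
H. 'zyx' → no match
Total matched: 5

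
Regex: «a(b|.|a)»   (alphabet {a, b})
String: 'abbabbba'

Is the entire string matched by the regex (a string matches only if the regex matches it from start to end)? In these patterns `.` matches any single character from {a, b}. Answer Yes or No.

No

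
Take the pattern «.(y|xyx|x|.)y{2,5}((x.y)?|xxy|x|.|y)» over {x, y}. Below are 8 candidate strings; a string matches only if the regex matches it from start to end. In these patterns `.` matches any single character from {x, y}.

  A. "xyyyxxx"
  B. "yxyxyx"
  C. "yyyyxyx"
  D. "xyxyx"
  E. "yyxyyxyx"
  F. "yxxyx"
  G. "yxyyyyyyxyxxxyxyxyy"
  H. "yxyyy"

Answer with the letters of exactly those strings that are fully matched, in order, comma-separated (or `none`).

H

A → no match
B → no match
C → no match
D → no match
E → no match
F → no match
G → no match
H → match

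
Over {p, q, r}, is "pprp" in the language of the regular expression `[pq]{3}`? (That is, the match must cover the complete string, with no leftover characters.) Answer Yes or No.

No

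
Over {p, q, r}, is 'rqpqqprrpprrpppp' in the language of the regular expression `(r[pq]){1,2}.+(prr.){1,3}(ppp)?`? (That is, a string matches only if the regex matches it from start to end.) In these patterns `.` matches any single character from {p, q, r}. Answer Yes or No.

Yes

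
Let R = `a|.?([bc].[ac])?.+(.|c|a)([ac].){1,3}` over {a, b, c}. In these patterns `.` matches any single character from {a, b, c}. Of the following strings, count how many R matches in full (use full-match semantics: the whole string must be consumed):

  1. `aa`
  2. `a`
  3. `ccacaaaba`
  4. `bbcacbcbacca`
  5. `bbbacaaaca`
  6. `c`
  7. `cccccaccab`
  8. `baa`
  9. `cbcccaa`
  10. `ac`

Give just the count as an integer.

5

1 → no match
2 → match
3 → no match
4 → match
5 → match
6 → no match
7 → match
8 → no match
9 → match
10 → no match
Total matched: 5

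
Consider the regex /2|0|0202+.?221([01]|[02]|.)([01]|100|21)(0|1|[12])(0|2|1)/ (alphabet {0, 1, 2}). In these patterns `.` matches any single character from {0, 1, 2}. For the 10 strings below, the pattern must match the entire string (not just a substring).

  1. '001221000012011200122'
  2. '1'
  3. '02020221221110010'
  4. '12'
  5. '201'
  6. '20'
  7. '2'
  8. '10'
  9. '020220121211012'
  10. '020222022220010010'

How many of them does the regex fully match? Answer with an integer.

1 → no match
2. '1' → no match
3 → no match
4. '12' → no match
5. '201' → no match
6. '20' → no match
7. '2' → match
8. '10' → no match
9 → no match
10 → no match
Total matched: 1

1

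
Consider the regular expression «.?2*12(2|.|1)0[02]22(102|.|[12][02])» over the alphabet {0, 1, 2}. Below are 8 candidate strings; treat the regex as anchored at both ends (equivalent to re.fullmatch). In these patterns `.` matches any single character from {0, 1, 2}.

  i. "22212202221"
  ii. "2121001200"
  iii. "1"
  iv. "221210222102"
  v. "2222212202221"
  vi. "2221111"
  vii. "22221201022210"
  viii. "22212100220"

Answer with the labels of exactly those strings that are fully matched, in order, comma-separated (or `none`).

i → match
ii → no match
iii → no match
iv → match
v → match
vi → no match
vii → no match
viii → match

i, iv, v, viii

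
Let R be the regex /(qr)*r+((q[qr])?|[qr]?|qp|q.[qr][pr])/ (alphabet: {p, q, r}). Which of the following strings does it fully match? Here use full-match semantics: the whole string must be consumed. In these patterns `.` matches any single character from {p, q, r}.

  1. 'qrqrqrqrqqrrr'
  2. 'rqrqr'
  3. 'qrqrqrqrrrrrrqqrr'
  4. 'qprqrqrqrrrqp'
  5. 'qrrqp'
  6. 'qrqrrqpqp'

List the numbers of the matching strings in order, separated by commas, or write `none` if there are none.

2, 3, 5, 6

1 → no match
2 → match
3 → match
4 → no match
5 → match
6 → match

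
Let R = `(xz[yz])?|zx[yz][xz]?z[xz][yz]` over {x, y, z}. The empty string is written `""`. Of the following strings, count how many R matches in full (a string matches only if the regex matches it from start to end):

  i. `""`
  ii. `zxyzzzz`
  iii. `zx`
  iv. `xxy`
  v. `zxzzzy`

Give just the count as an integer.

i → match
ii → match
iii → no match
iv → no match
v → match
Total matched: 3

3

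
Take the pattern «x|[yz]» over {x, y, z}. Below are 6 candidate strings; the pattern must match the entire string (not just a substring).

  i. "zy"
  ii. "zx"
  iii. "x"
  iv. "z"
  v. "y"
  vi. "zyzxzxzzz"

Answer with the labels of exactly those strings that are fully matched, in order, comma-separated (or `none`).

iii, iv, v

i → no match
ii → no match
iii → match
iv → match
v → match
vi → no match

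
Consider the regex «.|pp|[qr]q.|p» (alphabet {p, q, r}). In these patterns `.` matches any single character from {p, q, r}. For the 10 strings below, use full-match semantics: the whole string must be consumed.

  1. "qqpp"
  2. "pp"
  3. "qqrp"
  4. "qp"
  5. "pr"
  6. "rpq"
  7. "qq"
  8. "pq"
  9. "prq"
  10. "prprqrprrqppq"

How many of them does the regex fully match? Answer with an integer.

1

1 → no match
2 → match
3 → no match
4 → no match
5 → no match
6 → no match
7 → no match
8 → no match
9 → no match
10 → no match
Total matched: 1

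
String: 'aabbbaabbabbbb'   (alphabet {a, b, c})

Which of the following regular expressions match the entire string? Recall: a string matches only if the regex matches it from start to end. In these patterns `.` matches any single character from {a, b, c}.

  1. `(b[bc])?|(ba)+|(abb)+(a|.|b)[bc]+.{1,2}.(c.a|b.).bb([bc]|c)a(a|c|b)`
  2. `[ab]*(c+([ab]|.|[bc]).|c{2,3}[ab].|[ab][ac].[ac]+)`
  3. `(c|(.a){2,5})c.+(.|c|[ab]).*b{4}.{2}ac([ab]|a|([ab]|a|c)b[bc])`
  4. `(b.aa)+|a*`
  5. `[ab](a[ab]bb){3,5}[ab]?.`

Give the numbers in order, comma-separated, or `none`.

1 → no match
2 → no match
3 → no match
4 → no match
5 → match

5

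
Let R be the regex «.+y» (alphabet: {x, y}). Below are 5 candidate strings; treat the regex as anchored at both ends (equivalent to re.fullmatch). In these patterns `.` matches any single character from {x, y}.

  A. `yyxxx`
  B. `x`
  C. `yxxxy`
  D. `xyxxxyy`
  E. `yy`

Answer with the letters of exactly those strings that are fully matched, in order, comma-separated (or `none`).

A → no match — must end with `y`
B → no match — must end with `y`
C → match
D → match
E → match

C, D, E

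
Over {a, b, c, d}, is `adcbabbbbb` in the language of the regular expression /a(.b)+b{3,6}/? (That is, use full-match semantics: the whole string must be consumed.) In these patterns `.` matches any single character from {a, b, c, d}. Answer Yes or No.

No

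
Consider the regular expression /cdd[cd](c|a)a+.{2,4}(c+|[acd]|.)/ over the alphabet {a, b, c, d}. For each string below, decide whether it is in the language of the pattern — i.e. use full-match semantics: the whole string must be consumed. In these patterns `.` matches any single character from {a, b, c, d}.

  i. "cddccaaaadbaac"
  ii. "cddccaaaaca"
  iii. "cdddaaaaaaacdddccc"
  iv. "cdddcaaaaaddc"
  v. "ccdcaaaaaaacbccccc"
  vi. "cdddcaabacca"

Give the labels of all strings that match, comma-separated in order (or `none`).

i → match
ii → match
iii → match
iv → match
v → no match — must start with "cdd"
vi → match

i, ii, iii, iv, vi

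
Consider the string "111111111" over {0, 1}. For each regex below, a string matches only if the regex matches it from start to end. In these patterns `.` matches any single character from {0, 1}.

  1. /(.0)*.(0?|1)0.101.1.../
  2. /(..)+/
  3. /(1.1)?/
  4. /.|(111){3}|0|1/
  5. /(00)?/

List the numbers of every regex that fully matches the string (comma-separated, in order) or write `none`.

4

1 → no match
2 → no match
3 → no match
4 → match
5 → no match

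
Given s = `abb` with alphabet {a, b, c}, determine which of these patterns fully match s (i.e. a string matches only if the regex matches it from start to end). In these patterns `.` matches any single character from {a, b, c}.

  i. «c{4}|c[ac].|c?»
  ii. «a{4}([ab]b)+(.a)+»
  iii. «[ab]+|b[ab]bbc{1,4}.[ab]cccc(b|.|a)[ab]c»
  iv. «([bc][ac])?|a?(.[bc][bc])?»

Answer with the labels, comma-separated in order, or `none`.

iii, iv

i → no match
ii → no match — must end with `a`
iii → match
iv → match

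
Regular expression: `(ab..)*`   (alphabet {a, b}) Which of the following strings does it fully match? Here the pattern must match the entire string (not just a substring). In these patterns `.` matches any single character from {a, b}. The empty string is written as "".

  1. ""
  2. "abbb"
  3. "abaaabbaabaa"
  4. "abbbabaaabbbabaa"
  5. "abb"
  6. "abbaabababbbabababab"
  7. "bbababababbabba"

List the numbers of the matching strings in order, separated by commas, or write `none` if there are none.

1 → match
2 → match
3 → match
4 → match
5 → no match
6 → match
7 → no match

1, 2, 3, 4, 6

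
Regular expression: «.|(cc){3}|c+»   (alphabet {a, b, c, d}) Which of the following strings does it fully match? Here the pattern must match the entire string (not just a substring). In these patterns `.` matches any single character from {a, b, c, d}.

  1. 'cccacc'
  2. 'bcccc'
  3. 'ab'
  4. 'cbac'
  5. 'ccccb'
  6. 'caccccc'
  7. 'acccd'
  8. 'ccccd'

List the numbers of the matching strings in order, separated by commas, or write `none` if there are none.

none

1. 'cccacc' → no match
2. 'bcccc' → no match
3. 'ab' → no match
4. 'cbac' → no match
5. 'ccccb' → no match
6. 'caccccc' → no match
7. 'acccd' → no match
8. 'ccccd' → no match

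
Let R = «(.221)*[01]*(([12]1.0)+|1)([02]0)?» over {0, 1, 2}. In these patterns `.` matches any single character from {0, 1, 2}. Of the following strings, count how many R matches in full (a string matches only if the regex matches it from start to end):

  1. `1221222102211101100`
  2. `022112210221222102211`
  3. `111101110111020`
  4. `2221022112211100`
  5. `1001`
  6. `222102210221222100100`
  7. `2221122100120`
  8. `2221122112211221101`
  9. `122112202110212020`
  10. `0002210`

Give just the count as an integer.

1 → match
2 → match
3 → match
4 → match
5 → match
6 → match
7 → match
8 → match
9 → no match
10 → no match
Total matched: 8

8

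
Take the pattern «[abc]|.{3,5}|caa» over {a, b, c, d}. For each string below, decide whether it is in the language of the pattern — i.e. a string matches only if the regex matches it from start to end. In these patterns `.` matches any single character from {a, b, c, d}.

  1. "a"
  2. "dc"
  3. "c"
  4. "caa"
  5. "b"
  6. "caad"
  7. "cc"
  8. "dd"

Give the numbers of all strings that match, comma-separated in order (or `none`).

1. "a" → match
2. "dc" → no match
3. "c" → match
4. "caa" → match
5. "b" → match
6. "caad" → match
7. "cc" → no match
8. "dd" → no match

1, 3, 4, 5, 6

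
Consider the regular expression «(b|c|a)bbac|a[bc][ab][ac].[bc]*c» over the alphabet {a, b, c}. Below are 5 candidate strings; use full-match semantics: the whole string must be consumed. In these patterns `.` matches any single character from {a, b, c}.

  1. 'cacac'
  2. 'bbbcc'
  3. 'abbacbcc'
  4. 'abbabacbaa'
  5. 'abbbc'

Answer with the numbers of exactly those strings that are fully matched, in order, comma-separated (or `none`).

3

1. 'cacac' → no match
2. 'bbbcc' → no match
3. 'abbacbcc' → match
4. 'abbabacbaa' → no match
5. 'abbbc' → no match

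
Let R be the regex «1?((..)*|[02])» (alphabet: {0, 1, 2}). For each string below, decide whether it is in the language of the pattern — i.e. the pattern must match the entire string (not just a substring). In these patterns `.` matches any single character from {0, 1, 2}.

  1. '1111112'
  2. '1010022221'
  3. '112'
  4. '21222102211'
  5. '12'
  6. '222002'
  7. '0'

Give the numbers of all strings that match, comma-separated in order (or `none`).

1, 2, 3, 5, 6, 7

1 → match
2 → match
3 → match
4 → no match
5 → match
6 → match
7 → match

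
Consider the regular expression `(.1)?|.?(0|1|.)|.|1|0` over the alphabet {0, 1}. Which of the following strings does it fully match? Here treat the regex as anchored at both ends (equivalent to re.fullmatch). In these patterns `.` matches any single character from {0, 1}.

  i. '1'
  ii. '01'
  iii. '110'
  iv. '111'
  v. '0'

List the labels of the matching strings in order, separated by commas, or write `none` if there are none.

i, ii, v

i. '1' → match
ii. '01' → match
iii. '110' → no match
iv. '111' → no match
v. '0' → match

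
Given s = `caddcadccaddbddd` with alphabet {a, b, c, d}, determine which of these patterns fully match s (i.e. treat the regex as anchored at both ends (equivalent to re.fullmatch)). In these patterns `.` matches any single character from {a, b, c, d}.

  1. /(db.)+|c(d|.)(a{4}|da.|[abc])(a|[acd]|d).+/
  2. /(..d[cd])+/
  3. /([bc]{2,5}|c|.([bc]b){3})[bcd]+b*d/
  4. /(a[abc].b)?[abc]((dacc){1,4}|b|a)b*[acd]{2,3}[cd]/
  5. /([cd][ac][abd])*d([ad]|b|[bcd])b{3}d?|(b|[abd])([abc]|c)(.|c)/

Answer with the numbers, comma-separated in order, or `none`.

1 → no match
2 → match
3 → no match
4 → no match
5 → no match

2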